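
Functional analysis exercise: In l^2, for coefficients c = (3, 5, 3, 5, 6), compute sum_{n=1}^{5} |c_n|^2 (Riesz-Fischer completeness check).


sum |c_n|^2 = 3^2 + 5^2 + 3^2 + 5^2 + 6^2
= 9 + 25 + 9 + 25 + 36
= 104

104


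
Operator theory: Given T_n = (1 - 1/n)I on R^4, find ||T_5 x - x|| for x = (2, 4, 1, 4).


T_5 x - x = (1 - 1/5)x - x = -x/5
||x|| = sqrt(37) = 6.0828
||T_5 x - x|| = ||x||/5 = 6.0828/5 = 1.2166

1.2166


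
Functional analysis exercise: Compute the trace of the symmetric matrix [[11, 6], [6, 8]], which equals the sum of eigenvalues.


For a self-adjoint (symmetric) matrix, the eigenvalues are real.
The sum of eigenvalues equals the trace of the matrix.
trace = 11 + 8 = 19

19


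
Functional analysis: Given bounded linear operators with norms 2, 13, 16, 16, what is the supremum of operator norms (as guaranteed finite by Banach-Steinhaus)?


By the Uniform Boundedness Principle, the supremum of norms is finite.
sup_k ||T_k|| = max(2, 13, 16, 16) = 16

16


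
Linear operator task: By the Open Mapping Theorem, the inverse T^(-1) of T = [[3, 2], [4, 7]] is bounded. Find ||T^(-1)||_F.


det(T) = 3*7 - 2*4 = 13
T^(-1) = (1/13) * [[7, -2], [-4, 3]] = [[0.5385, -0.1538], [-0.3077, 0.2308]]
||T^(-1)||_F^2 = 0.5385^2 + (-0.1538)^2 + (-0.3077)^2 + 0.2308^2 = 0.4615
||T^(-1)||_F = sqrt(0.4615) = 0.6794

0.6794


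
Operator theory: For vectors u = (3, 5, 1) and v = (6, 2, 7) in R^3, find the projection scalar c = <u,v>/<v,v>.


Computing <u,v> = 3*6 + 5*2 + 1*7 = 35
Computing <v,v> = 6^2 + 2^2 + 7^2 = 89
Projection coefficient = 35/89 = 0.3933

0.3933


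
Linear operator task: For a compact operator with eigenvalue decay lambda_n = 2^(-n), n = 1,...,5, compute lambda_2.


The eigenvalue formula gives lambda_2 = 1/2^2
= 1/4
= 0.2500

0.2500


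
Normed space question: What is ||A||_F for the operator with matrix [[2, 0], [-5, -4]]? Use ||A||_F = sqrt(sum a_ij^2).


||A||_F^2 = sum a_ij^2
= 2^2 + 0^2 + (-5)^2 + (-4)^2
= 4 + 0 + 25 + 16 = 45
||A||_F = sqrt(45) = 6.7082

6.7082


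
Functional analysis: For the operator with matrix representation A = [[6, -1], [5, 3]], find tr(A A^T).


trace(A * A^T) = sum of squares of all entries
= 6^2 + (-1)^2 + 5^2 + 3^2
= 36 + 1 + 25 + 9
= 71

71


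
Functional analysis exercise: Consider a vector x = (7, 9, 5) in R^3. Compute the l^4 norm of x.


The l^4 norm = (sum |x_i|^4)^(1/4)
Sum of 4th powers = 2401 + 6561 + 625 = 9587
||x||_4 = (9587)^(1/4) = 9.8951

9.8951


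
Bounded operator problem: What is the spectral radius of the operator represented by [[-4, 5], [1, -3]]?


For a 2x2 matrix, eigenvalues satisfy lambda^2 - (trace)*lambda + det = 0
trace = -4 + -3 = -7
det = -4*-3 - 5*1 = 7
discriminant = (-7)^2 - 4*(7) = 21
spectral radius = max |eigenvalue| = 5.7913

5.7913


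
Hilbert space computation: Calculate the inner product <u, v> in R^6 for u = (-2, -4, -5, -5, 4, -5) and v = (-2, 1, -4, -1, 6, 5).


Computing the standard inner product <u, v> = sum u_i * v_i
= -2*-2 + -4*1 + -5*-4 + -5*-1 + 4*6 + -5*5
= 4 + -4 + 20 + 5 + 24 + -25
= 24

24


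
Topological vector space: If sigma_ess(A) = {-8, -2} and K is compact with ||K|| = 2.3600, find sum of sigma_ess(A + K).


By Weyl's theorem, the essential spectrum is invariant under compact perturbations.
sigma_ess(A + K) = sigma_ess(A) = {-8, -2}
Sum = -8 + -2 = -10

-10


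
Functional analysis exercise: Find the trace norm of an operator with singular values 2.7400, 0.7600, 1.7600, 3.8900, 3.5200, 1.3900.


The nuclear norm is the sum of all singular values.
||T||_1 = 2.7400 + 0.7600 + 1.7600 + 3.8900 + 3.5200 + 1.3900
= 14.0600

14.0600


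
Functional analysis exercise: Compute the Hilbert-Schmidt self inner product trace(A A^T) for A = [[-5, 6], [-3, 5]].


trace(A * A^T) = sum of squares of all entries
= (-5)^2 + 6^2 + (-3)^2 + 5^2
= 25 + 36 + 9 + 25
= 95

95


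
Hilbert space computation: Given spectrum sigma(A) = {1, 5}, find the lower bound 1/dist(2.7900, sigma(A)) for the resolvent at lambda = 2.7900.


dist(2.7900, {1, 5}) = min(|2.7900 - 1|, |2.7900 - 5|)
= min(1.7900, 2.2100) = 1.7900
Resolvent bound = 1/1.7900 = 0.5587

0.5587


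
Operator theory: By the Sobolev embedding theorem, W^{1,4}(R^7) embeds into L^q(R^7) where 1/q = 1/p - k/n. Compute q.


Using the Sobolev embedding formula: 1/q = 1/p - k/n
1/q = 1/4 - 1/7 = 3/28
q = 1/(3/28) = 28/3 = 9.3333

9.3333


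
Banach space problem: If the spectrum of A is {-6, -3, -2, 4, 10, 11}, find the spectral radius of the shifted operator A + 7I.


Spectrum of A + 7I = {1, 4, 5, 11, 17, 18}
Spectral radius = max |lambda| over the shifted spectrum
= max(1, 4, 5, 11, 17, 18) = 18

18


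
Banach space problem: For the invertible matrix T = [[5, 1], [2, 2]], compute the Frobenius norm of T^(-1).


det(T) = 5*2 - 1*2 = 8
T^(-1) = (1/8) * [[2, -1], [-2, 5]] = [[0.2500, -0.1250], [-0.2500, 0.6250]]
||T^(-1)||_F^2 = 0.2500^2 + (-0.1250)^2 + (-0.2500)^2 + 0.6250^2 = 0.5312
||T^(-1)||_F = sqrt(0.5312) = 0.7289

0.7289


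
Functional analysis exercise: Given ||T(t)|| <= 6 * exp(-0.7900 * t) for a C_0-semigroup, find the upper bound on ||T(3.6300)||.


||T(3.6300)|| <= 6 * exp(-0.7900 * 3.6300)
= 6 * exp(-2.8677)
= 6 * 0.0568
= 0.3410

0.3410


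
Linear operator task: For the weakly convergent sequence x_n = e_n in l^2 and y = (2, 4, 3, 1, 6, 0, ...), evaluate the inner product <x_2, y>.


x_2 = e_2 is the standard basis vector with 1 in position 2.
<x_2, y> = y_2 = 4
As n -> infinity, <x_n, y> -> 0, confirming weak convergence of (x_n) to 0.

4


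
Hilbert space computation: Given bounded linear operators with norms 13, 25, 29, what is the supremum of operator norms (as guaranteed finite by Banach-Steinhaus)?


By the Uniform Boundedness Principle, the supremum of norms is finite.
sup_k ||T_k|| = max(13, 25, 29) = 29

29


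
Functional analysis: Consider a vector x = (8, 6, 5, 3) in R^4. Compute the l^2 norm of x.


The l^2 norm = (sum |x_i|^2)^(1/2)
Sum of 2th powers = 64 + 36 + 25 + 9 = 134
||x||_2 = (134)^(1/2) = 11.5758

11.5758


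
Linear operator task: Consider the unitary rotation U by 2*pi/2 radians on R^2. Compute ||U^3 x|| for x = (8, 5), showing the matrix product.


U is a rotation by theta = 2*pi/2
U^3 = rotation by 3*theta = 6*pi/2 = 2*pi/2 (mod 2*pi)
cos(2*pi/2) = -1.0000, sin(2*pi/2) = 0.0000
U^3 x = (-1.0000 * 8 - 0.0000 * 5, 0.0000 * 8 + -1.0000 * 5)
= (-8.0000, -5.0000)
||U^3 x|| = sqrt((-8.0000)^2 + (-5.0000)^2) = sqrt(89.0000) = 9.4340

9.4340


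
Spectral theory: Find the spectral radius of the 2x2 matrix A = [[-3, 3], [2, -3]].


For a 2x2 matrix, eigenvalues satisfy lambda^2 - (trace)*lambda + det = 0
trace = -3 + -3 = -6
det = -3*-3 - 3*2 = 3
discriminant = (-6)^2 - 4*(3) = 24
spectral radius = max |eigenvalue| = 5.4495

5.4495


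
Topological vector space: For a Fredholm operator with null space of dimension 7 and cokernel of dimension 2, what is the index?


The Fredholm index is defined as ind(T) = dim(ker T) - dim(coker T)
= 7 - 2
= 5

5


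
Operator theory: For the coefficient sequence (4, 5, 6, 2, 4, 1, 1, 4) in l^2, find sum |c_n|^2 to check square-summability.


sum |c_n|^2 = 4^2 + 5^2 + 6^2 + 2^2 + 4^2 + 1^2 + 1^2 + 4^2
= 16 + 25 + 36 + 4 + 16 + 1 + 1 + 16
= 115

115


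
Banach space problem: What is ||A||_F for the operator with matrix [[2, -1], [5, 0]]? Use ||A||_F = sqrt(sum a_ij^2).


||A||_F^2 = sum a_ij^2
= 2^2 + (-1)^2 + 5^2 + 0^2
= 4 + 1 + 25 + 0 = 30
||A||_F = sqrt(30) = 5.4772

5.4772


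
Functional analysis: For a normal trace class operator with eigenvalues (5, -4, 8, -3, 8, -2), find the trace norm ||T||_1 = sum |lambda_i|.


For a normal operator, singular values equal |eigenvalues|.
Trace norm = sum |lambda_i| = 5 + 4 + 8 + 3 + 8 + 2
= 30

30


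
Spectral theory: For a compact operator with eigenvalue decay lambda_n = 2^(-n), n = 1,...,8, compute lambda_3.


The eigenvalue formula gives lambda_3 = 1/2^3
= 1/8
= 0.1250

0.1250


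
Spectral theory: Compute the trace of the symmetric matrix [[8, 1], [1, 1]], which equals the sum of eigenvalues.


For a self-adjoint (symmetric) matrix, the eigenvalues are real.
The sum of eigenvalues equals the trace of the matrix.
trace = 8 + 1 = 9

9


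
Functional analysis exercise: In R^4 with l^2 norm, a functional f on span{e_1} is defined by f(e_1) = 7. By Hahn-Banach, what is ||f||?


The norm of f is given by ||f|| = sup_{||x||=1} |f(x)|.
On span{e_1}, ||e_1|| = 1, so ||f|| = |f(e_1)| / ||e_1||
= |7| / 1 = 7.0000

7.0000


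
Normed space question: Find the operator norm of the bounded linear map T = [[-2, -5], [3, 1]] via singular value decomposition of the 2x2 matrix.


A^T A = [[13, 13], [13, 26]]
trace(A^T A) = 39, det(A^T A) = 169
discriminant = 39^2 - 4*169 = 845
Largest eigenvalue of A^T A = (trace + sqrt(disc))/2 = 34.0344
||T|| = sqrt(34.0344) = 5.8339

5.8339


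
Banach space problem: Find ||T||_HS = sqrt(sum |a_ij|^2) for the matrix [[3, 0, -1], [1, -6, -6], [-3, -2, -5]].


The Hilbert-Schmidt norm is sqrt(sum of squares of all entries).
Sum of squares = 3^2 + 0^2 + (-1)^2 + 1^2 + (-6)^2 + (-6)^2 + (-3)^2 + (-2)^2 + (-5)^2
= 9 + 0 + 1 + 1 + 36 + 36 + 9 + 4 + 25 = 121
||T||_HS = sqrt(121) = 11.0000

11.0000


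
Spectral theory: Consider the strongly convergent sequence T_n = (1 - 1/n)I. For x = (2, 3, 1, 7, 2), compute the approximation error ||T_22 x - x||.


T_22 x - x = (1 - 1/22)x - x = -x/22
||x|| = sqrt(67) = 8.1854
||T_22 x - x|| = ||x||/22 = 8.1854/22 = 0.3721

0.3721


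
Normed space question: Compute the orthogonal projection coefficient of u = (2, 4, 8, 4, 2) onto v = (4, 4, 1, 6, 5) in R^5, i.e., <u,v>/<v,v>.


Computing <u,v> = 2*4 + 4*4 + 8*1 + 4*6 + 2*5 = 66
Computing <v,v> = 4^2 + 4^2 + 1^2 + 6^2 + 5^2 = 94
Projection coefficient = 66/94 = 0.7021

0.7021


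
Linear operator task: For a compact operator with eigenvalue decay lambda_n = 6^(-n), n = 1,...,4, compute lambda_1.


The eigenvalue formula gives lambda_1 = 1/6^1
= 1/6
= 0.1667

0.1667


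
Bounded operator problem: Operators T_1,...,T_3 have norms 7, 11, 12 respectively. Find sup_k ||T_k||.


By the Uniform Boundedness Principle, the supremum of norms is finite.
sup_k ||T_k|| = max(7, 11, 12) = 12

12


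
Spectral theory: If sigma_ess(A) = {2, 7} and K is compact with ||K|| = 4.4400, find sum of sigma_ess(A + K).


By Weyl's theorem, the essential spectrum is invariant under compact perturbations.
sigma_ess(A + K) = sigma_ess(A) = {2, 7}
Sum = 2 + 7 = 9

9


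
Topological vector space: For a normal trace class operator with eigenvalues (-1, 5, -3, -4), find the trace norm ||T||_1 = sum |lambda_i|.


For a normal operator, singular values equal |eigenvalues|.
Trace norm = sum |lambda_i| = 1 + 5 + 3 + 4
= 13

13


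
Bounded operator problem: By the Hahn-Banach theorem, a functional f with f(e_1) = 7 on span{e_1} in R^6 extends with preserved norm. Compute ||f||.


The norm of f is given by ||f|| = sup_{||x||=1} |f(x)|.
On span{e_1}, ||e_1|| = 1, so ||f|| = |f(e_1)| / ||e_1||
= |7| / 1 = 7.0000

7.0000


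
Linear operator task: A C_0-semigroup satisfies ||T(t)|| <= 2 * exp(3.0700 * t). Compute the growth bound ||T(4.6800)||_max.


||T(4.6800)|| <= 2 * exp(3.0700 * 4.6800)
= 2 * exp(14.3676)
= 2 * 1.7369e+06
= 3.4738e+06

3.4738e+06


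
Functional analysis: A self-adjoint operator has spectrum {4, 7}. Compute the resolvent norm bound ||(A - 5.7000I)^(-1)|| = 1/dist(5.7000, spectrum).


dist(5.7000, {4, 7}) = min(|5.7000 - 4|, |5.7000 - 7|)
= min(1.7000, 1.3000) = 1.3000
Resolvent bound = 1/1.3000 = 0.7692

0.7692


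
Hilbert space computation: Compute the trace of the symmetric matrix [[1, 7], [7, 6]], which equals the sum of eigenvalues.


For a self-adjoint (symmetric) matrix, the eigenvalues are real.
The sum of eigenvalues equals the trace of the matrix.
trace = 1 + 6 = 7

7


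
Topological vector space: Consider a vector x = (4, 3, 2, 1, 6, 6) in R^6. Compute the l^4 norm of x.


The l^4 norm = (sum |x_i|^4)^(1/4)
Sum of 4th powers = 256 + 81 + 16 + 1 + 1296 + 1296 = 2946
||x||_4 = (2946)^(1/4) = 7.3673

7.3673


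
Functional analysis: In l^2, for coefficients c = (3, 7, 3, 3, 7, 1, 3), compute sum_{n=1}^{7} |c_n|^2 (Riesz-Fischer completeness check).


sum |c_n|^2 = 3^2 + 7^2 + 3^2 + 3^2 + 7^2 + 1^2 + 3^2
= 9 + 49 + 9 + 9 + 49 + 1 + 9
= 135

135


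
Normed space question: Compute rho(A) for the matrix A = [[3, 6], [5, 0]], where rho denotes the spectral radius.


For a 2x2 matrix, eigenvalues satisfy lambda^2 - (trace)*lambda + det = 0
trace = 3 + 0 = 3
det = 3*0 - 6*5 = -30
discriminant = 3^2 - 4*(-30) = 129
spectral radius = max |eigenvalue| = 7.1789

7.1789


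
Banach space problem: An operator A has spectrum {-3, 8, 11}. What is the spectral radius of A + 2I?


Spectrum of A + 2I = {-1, 10, 13}
Spectral radius = max |lambda| over the shifted spectrum
= max(1, 10, 13) = 13

13


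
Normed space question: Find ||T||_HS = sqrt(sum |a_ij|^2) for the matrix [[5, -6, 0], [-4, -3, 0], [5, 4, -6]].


The Hilbert-Schmidt norm is sqrt(sum of squares of all entries).
Sum of squares = 5^2 + (-6)^2 + 0^2 + (-4)^2 + (-3)^2 + 0^2 + 5^2 + 4^2 + (-6)^2
= 25 + 36 + 0 + 16 + 9 + 0 + 25 + 16 + 36 = 163
||T||_HS = sqrt(163) = 12.7671

12.7671


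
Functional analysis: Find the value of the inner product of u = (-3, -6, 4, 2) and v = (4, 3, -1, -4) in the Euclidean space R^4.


Computing the standard inner product <u, v> = sum u_i * v_i
= -3*4 + -6*3 + 4*-1 + 2*-4
= -12 + -18 + -4 + -8
= -42

-42


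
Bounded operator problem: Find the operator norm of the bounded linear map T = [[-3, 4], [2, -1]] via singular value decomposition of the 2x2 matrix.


A^T A = [[13, -14], [-14, 17]]
trace(A^T A) = 30, det(A^T A) = 25
discriminant = 30^2 - 4*25 = 800
Largest eigenvalue of A^T A = (trace + sqrt(disc))/2 = 29.1421
||T|| = sqrt(29.1421) = 5.3983

5.3983


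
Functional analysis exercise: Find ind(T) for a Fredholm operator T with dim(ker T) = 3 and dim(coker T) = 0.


The Fredholm index is defined as ind(T) = dim(ker T) - dim(coker T)
= 3 - 0
= 3

3


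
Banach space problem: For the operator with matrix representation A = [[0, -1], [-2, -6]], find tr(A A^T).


trace(A * A^T) = sum of squares of all entries
= 0^2 + (-1)^2 + (-2)^2 + (-6)^2
= 0 + 1 + 4 + 36
= 41

41


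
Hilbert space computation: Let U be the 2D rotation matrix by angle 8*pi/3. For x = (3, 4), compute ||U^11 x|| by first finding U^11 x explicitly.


U is a rotation by theta = 8*pi/3
U^11 = rotation by 11*theta = 88*pi/3 = 4*pi/3 (mod 2*pi)
cos(4*pi/3) = -0.5000, sin(4*pi/3) = -0.8660
U^11 x = (-0.5000 * 3 - -0.8660 * 4, -0.8660 * 3 + -0.5000 * 4)
= (1.9641, -4.5981)
||U^11 x|| = sqrt(1.9641^2 + (-4.5981)^2) = sqrt(25.0000) = 5.0000

5.0000


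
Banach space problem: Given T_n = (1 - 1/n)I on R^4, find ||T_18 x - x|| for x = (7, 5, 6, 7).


T_18 x - x = (1 - 1/18)x - x = -x/18
||x|| = sqrt(159) = 12.6095
||T_18 x - x|| = ||x||/18 = 12.6095/18 = 0.7005

0.7005


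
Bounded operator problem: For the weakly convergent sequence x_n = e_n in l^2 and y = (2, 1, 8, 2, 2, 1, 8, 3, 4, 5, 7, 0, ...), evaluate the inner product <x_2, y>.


x_2 = e_2 is the standard basis vector with 1 in position 2.
<x_2, y> = y_2 = 1
As n -> infinity, <x_n, y> -> 0, confirming weak convergence of (x_n) to 0.

1


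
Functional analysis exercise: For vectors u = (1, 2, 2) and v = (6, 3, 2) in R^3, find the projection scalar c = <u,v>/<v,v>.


Computing <u,v> = 1*6 + 2*3 + 2*2 = 16
Computing <v,v> = 6^2 + 3^2 + 2^2 = 49
Projection coefficient = 16/49 = 0.3265

0.3265


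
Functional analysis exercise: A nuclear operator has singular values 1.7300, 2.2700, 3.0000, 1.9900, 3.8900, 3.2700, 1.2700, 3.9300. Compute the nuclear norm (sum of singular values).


The nuclear norm is the sum of all singular values.
||T||_1 = 1.7300 + 2.2700 + 3.0000 + 1.9900 + 3.8900 + 3.2700 + 1.2700 + 3.9300
= 21.3500

21.3500


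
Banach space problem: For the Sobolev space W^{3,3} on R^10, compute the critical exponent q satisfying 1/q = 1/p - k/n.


Using the Sobolev embedding formula: 1/q = 1/p - k/n
1/q = 1/3 - 3/10 = 1/30
q = 1/(1/30) = 30

30.0000


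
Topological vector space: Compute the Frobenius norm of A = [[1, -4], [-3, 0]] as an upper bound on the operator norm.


||A||_F^2 = sum a_ij^2
= 1^2 + (-4)^2 + (-3)^2 + 0^2
= 1 + 16 + 9 + 0 = 26
||A||_F = sqrt(26) = 5.0990

5.0990


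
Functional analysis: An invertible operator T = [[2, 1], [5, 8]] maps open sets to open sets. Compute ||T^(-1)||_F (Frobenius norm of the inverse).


det(T) = 2*8 - 1*5 = 11
T^(-1) = (1/11) * [[8, -1], [-5, 2]] = [[0.7273, -0.0909], [-0.4545, 0.1818]]
||T^(-1)||_F^2 = 0.7273^2 + (-0.0909)^2 + (-0.4545)^2 + 0.1818^2 = 0.7769
||T^(-1)||_F = sqrt(0.7769) = 0.8814

0.8814


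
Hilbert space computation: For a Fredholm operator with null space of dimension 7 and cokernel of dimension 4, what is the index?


The Fredholm index is defined as ind(T) = dim(ker T) - dim(coker T)
= 7 - 4
= 3

3


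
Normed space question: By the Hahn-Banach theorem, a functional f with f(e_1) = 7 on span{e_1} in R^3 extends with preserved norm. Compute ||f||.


The norm of f is given by ||f|| = sup_{||x||=1} |f(x)|.
On span{e_1}, ||e_1|| = 1, so ||f|| = |f(e_1)| / ||e_1||
= |7| / 1 = 7.0000

7.0000


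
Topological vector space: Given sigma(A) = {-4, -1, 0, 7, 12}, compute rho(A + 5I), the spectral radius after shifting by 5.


Spectrum of A + 5I = {1, 4, 5, 12, 17}
Spectral radius = max |lambda| over the shifted spectrum
= max(1, 4, 5, 12, 17) = 17

17


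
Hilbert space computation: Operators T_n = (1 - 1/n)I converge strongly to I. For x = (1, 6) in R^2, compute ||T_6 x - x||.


T_6 x - x = (1 - 1/6)x - x = -x/6
||x|| = sqrt(37) = 6.0828
||T_6 x - x|| = ||x||/6 = 6.0828/6 = 1.0138

1.0138


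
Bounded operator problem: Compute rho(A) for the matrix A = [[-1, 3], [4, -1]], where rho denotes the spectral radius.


For a 2x2 matrix, eigenvalues satisfy lambda^2 - (trace)*lambda + det = 0
trace = -1 + -1 = -2
det = -1*-1 - 3*4 = -11
discriminant = (-2)^2 - 4*(-11) = 48
spectral radius = max |eigenvalue| = 4.4641

4.4641


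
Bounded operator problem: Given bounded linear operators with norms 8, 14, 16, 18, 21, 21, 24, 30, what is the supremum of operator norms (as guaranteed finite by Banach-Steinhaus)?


By the Uniform Boundedness Principle, the supremum of norms is finite.
sup_k ||T_k|| = max(8, 14, 16, 18, 21, 21, 24, 30) = 30

30


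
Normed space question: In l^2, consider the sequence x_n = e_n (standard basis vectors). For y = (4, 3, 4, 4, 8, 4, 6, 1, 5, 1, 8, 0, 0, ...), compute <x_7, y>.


x_7 = e_7 is the standard basis vector with 1 in position 7.
<x_7, y> = y_7 = 6
As n -> infinity, <x_n, y> -> 0, confirming weak convergence of (x_n) to 0.

6


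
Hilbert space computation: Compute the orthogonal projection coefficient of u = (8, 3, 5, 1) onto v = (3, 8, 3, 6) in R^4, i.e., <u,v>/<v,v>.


Computing <u,v> = 8*3 + 3*8 + 5*3 + 1*6 = 69
Computing <v,v> = 3^2 + 8^2 + 3^2 + 6^2 = 118
Projection coefficient = 69/118 = 0.5847

0.5847


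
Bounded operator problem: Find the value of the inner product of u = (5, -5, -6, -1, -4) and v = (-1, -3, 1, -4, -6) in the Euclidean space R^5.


Computing the standard inner product <u, v> = sum u_i * v_i
= 5*-1 + -5*-3 + -6*1 + -1*-4 + -4*-6
= -5 + 15 + -6 + 4 + 24
= 32

32


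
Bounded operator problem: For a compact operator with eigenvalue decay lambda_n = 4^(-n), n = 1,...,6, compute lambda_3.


The eigenvalue formula gives lambda_3 = 1/4^3
= 1/64
= 0.0156

0.0156


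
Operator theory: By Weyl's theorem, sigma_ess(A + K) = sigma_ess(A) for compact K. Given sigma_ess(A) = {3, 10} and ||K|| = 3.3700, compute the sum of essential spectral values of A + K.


By Weyl's theorem, the essential spectrum is invariant under compact perturbations.
sigma_ess(A + K) = sigma_ess(A) = {3, 10}
Sum = 3 + 10 = 13

13


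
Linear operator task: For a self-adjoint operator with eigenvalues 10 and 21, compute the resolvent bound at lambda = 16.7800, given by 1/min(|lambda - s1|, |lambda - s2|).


dist(16.7800, {10, 21}) = min(|16.7800 - 10|, |16.7800 - 21|)
= min(6.7800, 4.2200) = 4.2200
Resolvent bound = 1/4.2200 = 0.2370

0.2370


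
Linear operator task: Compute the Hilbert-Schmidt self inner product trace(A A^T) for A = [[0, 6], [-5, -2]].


trace(A * A^T) = sum of squares of all entries
= 0^2 + 6^2 + (-5)^2 + (-2)^2
= 0 + 36 + 25 + 4
= 65

65


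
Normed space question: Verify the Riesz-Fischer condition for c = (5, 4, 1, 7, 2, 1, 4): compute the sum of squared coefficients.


sum |c_n|^2 = 5^2 + 4^2 + 1^2 + 7^2 + 2^2 + 1^2 + 4^2
= 25 + 16 + 1 + 49 + 4 + 1 + 16
= 112

112


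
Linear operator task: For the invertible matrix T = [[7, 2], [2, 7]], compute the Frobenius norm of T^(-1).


det(T) = 7*7 - 2*2 = 45
T^(-1) = (1/45) * [[7, -2], [-2, 7]] = [[0.1556, -0.0444], [-0.0444, 0.1556]]
||T^(-1)||_F^2 = 0.1556^2 + (-0.0444)^2 + (-0.0444)^2 + 0.1556^2 = 0.0523
||T^(-1)||_F = sqrt(0.0523) = 0.2288

0.2288


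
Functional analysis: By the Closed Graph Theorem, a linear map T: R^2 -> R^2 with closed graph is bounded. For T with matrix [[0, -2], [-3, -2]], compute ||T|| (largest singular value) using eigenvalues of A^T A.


A^T A = [[9, 6], [6, 8]]
trace(A^T A) = 17, det(A^T A) = 36
discriminant = 17^2 - 4*36 = 145
Largest eigenvalue of A^T A = (trace + sqrt(disc))/2 = 14.5208
||T|| = sqrt(14.5208) = 3.8106

3.8106


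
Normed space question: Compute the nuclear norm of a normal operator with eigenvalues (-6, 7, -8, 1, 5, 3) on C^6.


For a normal operator, singular values equal |eigenvalues|.
Trace norm = sum |lambda_i| = 6 + 7 + 8 + 1 + 5 + 3
= 30

30


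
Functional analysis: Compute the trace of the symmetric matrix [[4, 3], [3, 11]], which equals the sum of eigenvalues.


For a self-adjoint (symmetric) matrix, the eigenvalues are real.
The sum of eigenvalues equals the trace of the matrix.
trace = 4 + 11 = 15

15


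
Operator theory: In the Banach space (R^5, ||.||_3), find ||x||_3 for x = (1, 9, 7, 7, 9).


The l^3 norm = (sum |x_i|^3)^(1/3)
Sum of 3th powers = 1 + 729 + 343 + 343 + 729 = 2145
||x||_3 = (2145)^(1/3) = 12.8966

12.8966


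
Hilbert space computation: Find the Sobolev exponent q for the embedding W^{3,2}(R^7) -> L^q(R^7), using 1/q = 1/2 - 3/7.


Using the Sobolev embedding formula: 1/q = 1/p - k/n
1/q = 1/2 - 3/7 = 1/14
q = 1/(1/14) = 14

14.0000


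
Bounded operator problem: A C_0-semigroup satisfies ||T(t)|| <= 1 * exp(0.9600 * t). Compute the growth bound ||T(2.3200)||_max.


||T(2.3200)|| <= 1 * exp(0.9600 * 2.3200)
= 1 * exp(2.2272)
= 1 * 9.2739
= 9.2739

9.2739


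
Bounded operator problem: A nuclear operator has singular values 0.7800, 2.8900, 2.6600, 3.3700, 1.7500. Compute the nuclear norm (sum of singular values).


The nuclear norm is the sum of all singular values.
||T||_1 = 0.7800 + 2.8900 + 2.6600 + 3.3700 + 1.7500
= 11.4500

11.4500


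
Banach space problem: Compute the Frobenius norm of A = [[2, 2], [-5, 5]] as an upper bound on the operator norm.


||A||_F^2 = sum a_ij^2
= 2^2 + 2^2 + (-5)^2 + 5^2
= 4 + 4 + 25 + 25 = 58
||A||_F = sqrt(58) = 7.6158

7.6158


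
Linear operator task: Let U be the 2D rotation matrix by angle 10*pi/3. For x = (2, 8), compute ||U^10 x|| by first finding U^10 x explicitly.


U is a rotation by theta = 10*pi/3
U^10 = rotation by 10*theta = 100*pi/3 = 4*pi/3 (mod 2*pi)
cos(4*pi/3) = -0.5000, sin(4*pi/3) = -0.8660
U^10 x = (-0.5000 * 2 - -0.8660 * 8, -0.8660 * 2 + -0.5000 * 8)
= (5.9282, -5.7321)
||U^10 x|| = sqrt(5.9282^2 + (-5.7321)^2) = sqrt(68.0000) = 8.2462

8.2462


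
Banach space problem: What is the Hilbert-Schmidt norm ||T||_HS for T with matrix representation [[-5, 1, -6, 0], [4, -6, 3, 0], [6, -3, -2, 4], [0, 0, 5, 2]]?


The Hilbert-Schmidt norm is sqrt(sum of squares of all entries).
Sum of squares = (-5)^2 + 1^2 + (-6)^2 + 0^2 + 4^2 + (-6)^2 + 3^2 + 0^2 + 6^2 + (-3)^2 + (-2)^2 + 4^2 + 0^2 + 0^2 + 5^2 + 2^2
= 25 + 1 + 36 + 0 + 16 + 36 + 9 + 0 + 36 + 9 + 4 + 16 + 0 + 0 + 25 + 4 = 217
||T||_HS = sqrt(217) = 14.7309

14.7309


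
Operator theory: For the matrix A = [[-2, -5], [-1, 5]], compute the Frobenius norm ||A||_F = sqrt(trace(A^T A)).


||A||_F^2 = sum a_ij^2
= (-2)^2 + (-5)^2 + (-1)^2 + 5^2
= 4 + 25 + 1 + 25 = 55
||A||_F = sqrt(55) = 7.4162

7.4162


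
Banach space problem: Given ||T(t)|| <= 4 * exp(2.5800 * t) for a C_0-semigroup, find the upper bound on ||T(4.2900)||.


||T(4.2900)|| <= 4 * exp(2.5800 * 4.2900)
= 4 * exp(11.0682)
= 4 * 64100.0229
= 256400.0916

256400.0916


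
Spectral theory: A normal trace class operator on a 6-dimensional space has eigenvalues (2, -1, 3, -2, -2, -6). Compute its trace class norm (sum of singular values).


For a normal operator, singular values equal |eigenvalues|.
Trace norm = sum |lambda_i| = 2 + 1 + 3 + 2 + 2 + 6
= 16

16


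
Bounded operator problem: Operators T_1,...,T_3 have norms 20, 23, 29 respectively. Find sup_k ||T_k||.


By the Uniform Boundedness Principle, the supremum of norms is finite.
sup_k ||T_k|| = max(20, 23, 29) = 29

29


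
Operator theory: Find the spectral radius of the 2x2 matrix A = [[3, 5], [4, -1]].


For a 2x2 matrix, eigenvalues satisfy lambda^2 - (trace)*lambda + det = 0
trace = 3 + -1 = 2
det = 3*-1 - 5*4 = -23
discriminant = 2^2 - 4*(-23) = 96
spectral radius = max |eigenvalue| = 5.8990

5.8990


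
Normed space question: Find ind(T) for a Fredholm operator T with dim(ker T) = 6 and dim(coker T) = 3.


The Fredholm index is defined as ind(T) = dim(ker T) - dim(coker T)
= 6 - 3
= 3

3


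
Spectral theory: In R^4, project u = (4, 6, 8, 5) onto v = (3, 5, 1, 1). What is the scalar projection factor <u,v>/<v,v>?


Computing <u,v> = 4*3 + 6*5 + 8*1 + 5*1 = 55
Computing <v,v> = 3^2 + 5^2 + 1^2 + 1^2 = 36
Projection coefficient = 55/36 = 1.5278

1.5278


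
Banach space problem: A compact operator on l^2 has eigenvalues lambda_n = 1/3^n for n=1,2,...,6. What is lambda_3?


The eigenvalue formula gives lambda_3 = 1/3^3
= 1/27
= 0.0370

0.0370


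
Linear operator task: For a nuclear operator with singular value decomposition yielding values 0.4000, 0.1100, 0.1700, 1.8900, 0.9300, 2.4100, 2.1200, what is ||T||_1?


The nuclear norm is the sum of all singular values.
||T||_1 = 0.4000 + 0.1100 + 0.1700 + 1.8900 + 0.9300 + 2.4100 + 2.1200
= 8.0300

8.0300


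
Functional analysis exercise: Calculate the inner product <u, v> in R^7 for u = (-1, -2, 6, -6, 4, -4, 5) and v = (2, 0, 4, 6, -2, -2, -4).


Computing the standard inner product <u, v> = sum u_i * v_i
= -1*2 + -2*0 + 6*4 + -6*6 + 4*-2 + -4*-2 + 5*-4
= -2 + 0 + 24 + -36 + -8 + 8 + -20
= -34

-34


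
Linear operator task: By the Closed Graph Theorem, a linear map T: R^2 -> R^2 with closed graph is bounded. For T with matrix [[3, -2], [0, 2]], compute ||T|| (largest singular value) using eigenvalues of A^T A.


A^T A = [[9, -6], [-6, 8]]
trace(A^T A) = 17, det(A^T A) = 36
discriminant = 17^2 - 4*36 = 145
Largest eigenvalue of A^T A = (trace + sqrt(disc))/2 = 14.5208
||T|| = sqrt(14.5208) = 3.8106

3.8106


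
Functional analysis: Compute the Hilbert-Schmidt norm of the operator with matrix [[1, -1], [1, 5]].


The Hilbert-Schmidt norm is sqrt(sum of squares of all entries).
Sum of squares = 1^2 + (-1)^2 + 1^2 + 5^2
= 1 + 1 + 1 + 25 = 28
||T||_HS = sqrt(28) = 5.2915

5.2915


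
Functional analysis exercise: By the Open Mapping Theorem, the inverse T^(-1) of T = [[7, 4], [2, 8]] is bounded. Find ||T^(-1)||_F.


det(T) = 7*8 - 4*2 = 48
T^(-1) = (1/48) * [[8, -4], [-2, 7]] = [[0.1667, -0.0833], [-0.0417, 0.1458]]
||T^(-1)||_F^2 = 0.1667^2 + (-0.0833)^2 + (-0.0417)^2 + 0.1458^2 = 0.0577
||T^(-1)||_F = sqrt(0.0577) = 0.2403

0.2403


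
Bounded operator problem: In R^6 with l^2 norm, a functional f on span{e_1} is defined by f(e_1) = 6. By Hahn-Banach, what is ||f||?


The norm of f is given by ||f|| = sup_{||x||=1} |f(x)|.
On span{e_1}, ||e_1|| = 1, so ||f|| = |f(e_1)| / ||e_1||
= |6| / 1 = 6.0000

6.0000


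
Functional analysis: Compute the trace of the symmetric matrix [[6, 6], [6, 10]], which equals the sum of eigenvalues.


For a self-adjoint (symmetric) matrix, the eigenvalues are real.
The sum of eigenvalues equals the trace of the matrix.
trace = 6 + 10 = 16

16


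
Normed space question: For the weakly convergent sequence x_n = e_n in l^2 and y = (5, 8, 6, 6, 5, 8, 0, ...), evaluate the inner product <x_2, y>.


x_2 = e_2 is the standard basis vector with 1 in position 2.
<x_2, y> = y_2 = 8
As n -> infinity, <x_n, y> -> 0, confirming weak convergence of (x_n) to 0.

8


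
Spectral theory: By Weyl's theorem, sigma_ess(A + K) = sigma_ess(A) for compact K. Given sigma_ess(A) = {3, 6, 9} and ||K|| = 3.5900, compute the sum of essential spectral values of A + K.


By Weyl's theorem, the essential spectrum is invariant under compact perturbations.
sigma_ess(A + K) = sigma_ess(A) = {3, 6, 9}
Sum = 3 + 6 + 9 = 18

18


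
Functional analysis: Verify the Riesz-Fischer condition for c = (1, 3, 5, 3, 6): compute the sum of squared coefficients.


sum |c_n|^2 = 1^2 + 3^2 + 5^2 + 3^2 + 6^2
= 1 + 9 + 25 + 9 + 36
= 80

80


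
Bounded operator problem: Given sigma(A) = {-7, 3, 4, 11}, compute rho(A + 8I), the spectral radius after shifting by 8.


Spectrum of A + 8I = {1, 11, 12, 19}
Spectral radius = max |lambda| over the shifted spectrum
= max(1, 11, 12, 19) = 19

19


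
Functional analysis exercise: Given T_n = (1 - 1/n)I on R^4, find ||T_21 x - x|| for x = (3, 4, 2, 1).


T_21 x - x = (1 - 1/21)x - x = -x/21
||x|| = sqrt(30) = 5.4772
||T_21 x - x|| = ||x||/21 = 5.4772/21 = 0.2608

0.2608


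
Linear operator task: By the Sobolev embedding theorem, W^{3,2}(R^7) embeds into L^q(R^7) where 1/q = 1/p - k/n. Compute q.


Using the Sobolev embedding formula: 1/q = 1/p - k/n
1/q = 1/2 - 3/7 = 1/14
q = 1/(1/14) = 14

14.0000


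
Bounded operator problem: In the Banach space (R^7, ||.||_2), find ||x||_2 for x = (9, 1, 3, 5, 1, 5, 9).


The l^2 norm = (sum |x_i|^2)^(1/2)
Sum of 2th powers = 81 + 1 + 9 + 25 + 1 + 25 + 81 = 223
||x||_2 = (223)^(1/2) = 14.9332

14.9332


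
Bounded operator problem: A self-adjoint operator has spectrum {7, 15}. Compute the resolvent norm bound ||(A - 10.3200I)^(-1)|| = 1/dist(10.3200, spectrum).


dist(10.3200, {7, 15}) = min(|10.3200 - 7|, |10.3200 - 15|)
= min(3.3200, 4.6800) = 3.3200
Resolvent bound = 1/3.3200 = 0.3012

0.3012


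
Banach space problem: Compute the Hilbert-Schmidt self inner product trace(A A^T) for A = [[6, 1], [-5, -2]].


trace(A * A^T) = sum of squares of all entries
= 6^2 + 1^2 + (-5)^2 + (-2)^2
= 36 + 1 + 25 + 4
= 66

66


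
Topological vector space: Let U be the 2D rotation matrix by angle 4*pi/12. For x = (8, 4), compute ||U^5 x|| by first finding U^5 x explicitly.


U is a rotation by theta = 4*pi/12
U^5 = rotation by 5*theta = 20*pi/12
cos(20*pi/12) = 0.5000, sin(20*pi/12) = -0.8660
U^5 x = (0.5000 * 8 - -0.8660 * 4, -0.8660 * 8 + 0.5000 * 4)
= (7.4641, -4.9282)
||U^5 x|| = sqrt(7.4641^2 + (-4.9282)^2) = sqrt(80.0000) = 8.9443

8.9443


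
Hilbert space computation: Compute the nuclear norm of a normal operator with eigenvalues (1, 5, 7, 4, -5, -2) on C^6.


For a normal operator, singular values equal |eigenvalues|.
Trace norm = sum |lambda_i| = 1 + 5 + 7 + 4 + 5 + 2
= 24

24


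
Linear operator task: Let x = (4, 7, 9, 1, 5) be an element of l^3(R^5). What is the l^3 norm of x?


The l^3 norm = (sum |x_i|^3)^(1/3)
Sum of 3th powers = 64 + 343 + 729 + 1 + 125 = 1262
||x||_3 = (1262)^(1/3) = 10.8065

10.8065


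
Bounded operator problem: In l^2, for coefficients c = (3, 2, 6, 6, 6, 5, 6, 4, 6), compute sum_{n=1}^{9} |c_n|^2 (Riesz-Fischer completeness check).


sum |c_n|^2 = 3^2 + 2^2 + 6^2 + 6^2 + 6^2 + 5^2 + 6^2 + 4^2 + 6^2
= 9 + 4 + 36 + 36 + 36 + 25 + 36 + 16 + 36
= 234

234


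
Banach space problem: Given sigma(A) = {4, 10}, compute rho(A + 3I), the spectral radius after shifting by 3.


Spectrum of A + 3I = {7, 13}
Spectral radius = max |lambda| over the shifted spectrum
= max(7, 13) = 13

13


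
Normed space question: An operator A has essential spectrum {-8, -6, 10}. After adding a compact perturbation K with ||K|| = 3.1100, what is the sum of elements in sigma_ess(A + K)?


By Weyl's theorem, the essential spectrum is invariant under compact perturbations.
sigma_ess(A + K) = sigma_ess(A) = {-8, -6, 10}
Sum = -8 + -6 + 10 = -4

-4


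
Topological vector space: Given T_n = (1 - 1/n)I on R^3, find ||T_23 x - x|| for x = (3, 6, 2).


T_23 x - x = (1 - 1/23)x - x = -x/23
||x|| = sqrt(49) = 7.0000
||T_23 x - x|| = ||x||/23 = 7.0000/23 = 0.3043

0.3043


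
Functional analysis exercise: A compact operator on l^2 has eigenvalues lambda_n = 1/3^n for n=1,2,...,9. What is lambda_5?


The eigenvalue formula gives lambda_5 = 1/3^5
= 1/243
= 0.0041

0.0041


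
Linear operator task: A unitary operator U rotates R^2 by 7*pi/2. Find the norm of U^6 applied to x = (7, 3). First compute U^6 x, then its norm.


U is a rotation by theta = 7*pi/2
U^6 = rotation by 6*theta = 42*pi/2 = 2*pi/2 (mod 2*pi)
cos(2*pi/2) = -1.0000, sin(2*pi/2) = 0.0000
U^6 x = (-1.0000 * 7 - 0.0000 * 3, 0.0000 * 7 + -1.0000 * 3)
= (-7.0000, -3.0000)
||U^6 x|| = sqrt((-7.0000)^2 + (-3.0000)^2) = sqrt(58.0000) = 7.6158

7.6158


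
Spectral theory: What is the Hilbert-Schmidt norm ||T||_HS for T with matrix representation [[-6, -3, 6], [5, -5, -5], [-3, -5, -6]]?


The Hilbert-Schmidt norm is sqrt(sum of squares of all entries).
Sum of squares = (-6)^2 + (-3)^2 + 6^2 + 5^2 + (-5)^2 + (-5)^2 + (-3)^2 + (-5)^2 + (-6)^2
= 36 + 9 + 36 + 25 + 25 + 25 + 9 + 25 + 36 = 226
||T||_HS = sqrt(226) = 15.0333

15.0333


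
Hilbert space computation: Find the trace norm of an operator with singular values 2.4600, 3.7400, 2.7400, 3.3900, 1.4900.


The nuclear norm is the sum of all singular values.
||T||_1 = 2.4600 + 3.7400 + 2.7400 + 3.3900 + 1.4900
= 13.8200

13.8200


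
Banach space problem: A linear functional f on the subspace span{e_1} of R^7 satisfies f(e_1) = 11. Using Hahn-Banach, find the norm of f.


The norm of f is given by ||f|| = sup_{||x||=1} |f(x)|.
On span{e_1}, ||e_1|| = 1, so ||f|| = |f(e_1)| / ||e_1||
= |11| / 1 = 11.0000

11.0000


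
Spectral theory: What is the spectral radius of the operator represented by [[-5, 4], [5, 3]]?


For a 2x2 matrix, eigenvalues satisfy lambda^2 - (trace)*lambda + det = 0
trace = -5 + 3 = -2
det = -5*3 - 4*5 = -35
discriminant = (-2)^2 - 4*(-35) = 144
spectral radius = max |eigenvalue| = 7.0000

7.0000


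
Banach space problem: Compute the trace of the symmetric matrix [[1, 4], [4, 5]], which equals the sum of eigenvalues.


For a self-adjoint (symmetric) matrix, the eigenvalues are real.
The sum of eigenvalues equals the trace of the matrix.
trace = 1 + 5 = 6

6


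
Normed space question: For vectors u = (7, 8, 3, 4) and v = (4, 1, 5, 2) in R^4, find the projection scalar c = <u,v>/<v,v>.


Computing <u,v> = 7*4 + 8*1 + 3*5 + 4*2 = 59
Computing <v,v> = 4^2 + 1^2 + 5^2 + 2^2 = 46
Projection coefficient = 59/46 = 1.2826

1.2826


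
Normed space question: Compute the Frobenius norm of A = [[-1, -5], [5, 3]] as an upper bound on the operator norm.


||A||_F^2 = sum a_ij^2
= (-1)^2 + (-5)^2 + 5^2 + 3^2
= 1 + 25 + 25 + 9 = 60
||A||_F = sqrt(60) = 7.7460

7.7460


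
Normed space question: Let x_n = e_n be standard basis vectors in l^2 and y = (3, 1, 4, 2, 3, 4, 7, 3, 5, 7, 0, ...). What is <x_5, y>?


x_5 = e_5 is the standard basis vector with 1 in position 5.
<x_5, y> = y_5 = 3
As n -> infinity, <x_n, y> -> 0, confirming weak convergence of (x_n) to 0.

3


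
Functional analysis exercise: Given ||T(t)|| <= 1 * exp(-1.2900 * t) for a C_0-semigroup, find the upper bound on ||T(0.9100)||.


||T(0.9100)|| <= 1 * exp(-1.2900 * 0.9100)
= 1 * exp(-1.1739)
= 1 * 0.3092
= 0.3092

0.3092


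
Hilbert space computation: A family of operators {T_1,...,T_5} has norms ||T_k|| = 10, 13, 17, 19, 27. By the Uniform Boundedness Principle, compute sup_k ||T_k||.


By the Uniform Boundedness Principle, the supremum of norms is finite.
sup_k ||T_k|| = max(10, 13, 17, 19, 27) = 27

27


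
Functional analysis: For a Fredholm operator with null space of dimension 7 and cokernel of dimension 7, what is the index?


The Fredholm index is defined as ind(T) = dim(ker T) - dim(coker T)
= 7 - 7
= 0

0


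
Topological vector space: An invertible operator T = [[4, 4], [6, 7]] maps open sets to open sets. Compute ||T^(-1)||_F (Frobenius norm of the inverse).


det(T) = 4*7 - 4*6 = 4
T^(-1) = (1/4) * [[7, -4], [-6, 4]] = [[1.7500, -1.0000], [-1.5000, 1.0000]]
||T^(-1)||_F^2 = 1.7500^2 + (-1.0000)^2 + (-1.5000)^2 + 1.0000^2 = 7.3125
||T^(-1)||_F = sqrt(7.3125) = 2.7042

2.7042


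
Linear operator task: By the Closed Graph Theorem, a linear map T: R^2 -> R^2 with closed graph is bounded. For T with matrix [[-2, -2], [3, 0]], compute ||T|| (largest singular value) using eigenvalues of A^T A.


A^T A = [[13, 4], [4, 4]]
trace(A^T A) = 17, det(A^T A) = 36
discriminant = 17^2 - 4*36 = 145
Largest eigenvalue of A^T A = (trace + sqrt(disc))/2 = 14.5208
||T|| = sqrt(14.5208) = 3.8106

3.8106


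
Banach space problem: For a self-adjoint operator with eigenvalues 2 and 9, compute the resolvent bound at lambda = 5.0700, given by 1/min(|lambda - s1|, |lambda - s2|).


dist(5.0700, {2, 9}) = min(|5.0700 - 2|, |5.0700 - 9|)
= min(3.0700, 3.9300) = 3.0700
Resolvent bound = 1/3.0700 = 0.3257

0.3257


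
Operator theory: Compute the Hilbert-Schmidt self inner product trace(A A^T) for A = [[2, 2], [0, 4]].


trace(A * A^T) = sum of squares of all entries
= 2^2 + 2^2 + 0^2 + 4^2
= 4 + 4 + 0 + 16
= 24

24


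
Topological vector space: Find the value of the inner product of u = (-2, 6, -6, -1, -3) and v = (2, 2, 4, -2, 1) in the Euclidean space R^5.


Computing the standard inner product <u, v> = sum u_i * v_i
= -2*2 + 6*2 + -6*4 + -1*-2 + -3*1
= -4 + 12 + -24 + 2 + -3
= -17

-17


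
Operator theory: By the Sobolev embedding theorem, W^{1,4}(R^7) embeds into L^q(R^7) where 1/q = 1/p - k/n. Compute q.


Using the Sobolev embedding formula: 1/q = 1/p - k/n
1/q = 1/4 - 1/7 = 3/28
q = 1/(3/28) = 28/3 = 9.3333

9.3333


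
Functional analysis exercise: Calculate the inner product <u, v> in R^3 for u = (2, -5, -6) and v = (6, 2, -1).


Computing the standard inner product <u, v> = sum u_i * v_i
= 2*6 + -5*2 + -6*-1
= 12 + -10 + 6
= 8

8


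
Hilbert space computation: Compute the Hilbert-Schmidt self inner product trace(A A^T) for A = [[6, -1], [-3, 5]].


trace(A * A^T) = sum of squares of all entries
= 6^2 + (-1)^2 + (-3)^2 + 5^2
= 36 + 1 + 9 + 25
= 71

71


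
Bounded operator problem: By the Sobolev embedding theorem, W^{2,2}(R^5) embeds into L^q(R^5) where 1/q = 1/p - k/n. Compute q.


Using the Sobolev embedding formula: 1/q = 1/p - k/n
1/q = 1/2 - 2/5 = 1/10
q = 1/(1/10) = 10

10.0000


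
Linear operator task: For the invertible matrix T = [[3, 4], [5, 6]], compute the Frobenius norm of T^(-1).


det(T) = 3*6 - 4*5 = -2
T^(-1) = (1/-2) * [[6, -4], [-5, 3]] = [[-3.0000, 2.0000], [2.5000, -1.5000]]
||T^(-1)||_F^2 = (-3.0000)^2 + 2.0000^2 + 2.5000^2 + (-1.5000)^2 = 21.5000
||T^(-1)||_F = sqrt(21.5000) = 4.6368

4.6368


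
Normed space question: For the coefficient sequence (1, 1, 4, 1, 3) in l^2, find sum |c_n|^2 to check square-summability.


sum |c_n|^2 = 1^2 + 1^2 + 4^2 + 1^2 + 3^2
= 1 + 1 + 16 + 1 + 9
= 28

28


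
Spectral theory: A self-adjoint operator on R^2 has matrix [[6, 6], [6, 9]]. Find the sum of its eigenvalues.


For a self-adjoint (symmetric) matrix, the eigenvalues are real.
The sum of eigenvalues equals the trace of the matrix.
trace = 6 + 9 = 15

15
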